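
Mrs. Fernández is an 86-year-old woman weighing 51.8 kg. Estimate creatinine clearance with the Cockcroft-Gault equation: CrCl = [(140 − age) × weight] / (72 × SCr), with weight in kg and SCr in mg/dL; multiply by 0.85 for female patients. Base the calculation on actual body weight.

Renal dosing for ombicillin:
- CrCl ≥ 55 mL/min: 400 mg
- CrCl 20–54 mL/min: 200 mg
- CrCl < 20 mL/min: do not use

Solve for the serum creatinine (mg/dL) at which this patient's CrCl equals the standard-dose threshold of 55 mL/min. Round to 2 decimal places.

Standard dose requires CrCl ≥ 55 mL/min.
Set (140 − 86) × 51.8 × 0.85 / (72 × SCr) = 55
SCr = (140 − 86) × 51.8 × 0.85 / (72 × 55) = 0.600 mg/dL

0.60 mg/dL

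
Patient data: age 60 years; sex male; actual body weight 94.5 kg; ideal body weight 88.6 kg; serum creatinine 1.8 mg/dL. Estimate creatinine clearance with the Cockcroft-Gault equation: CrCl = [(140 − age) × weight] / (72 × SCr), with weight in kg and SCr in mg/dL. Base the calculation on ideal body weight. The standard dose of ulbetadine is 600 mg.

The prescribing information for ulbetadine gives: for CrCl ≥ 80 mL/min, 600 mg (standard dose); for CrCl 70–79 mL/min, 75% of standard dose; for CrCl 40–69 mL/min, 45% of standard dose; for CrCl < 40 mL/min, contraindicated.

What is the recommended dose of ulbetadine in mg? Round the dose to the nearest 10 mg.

CrCl = (140 − 60) × 88.6 / (72 × 1.8) = 7088.0 / 129.60 ≈ 54.7 mL/min
CrCl ≈ 55 mL/min → bracket 40–69 mL/min.
45% of 600 mg = 270 mg

270 mg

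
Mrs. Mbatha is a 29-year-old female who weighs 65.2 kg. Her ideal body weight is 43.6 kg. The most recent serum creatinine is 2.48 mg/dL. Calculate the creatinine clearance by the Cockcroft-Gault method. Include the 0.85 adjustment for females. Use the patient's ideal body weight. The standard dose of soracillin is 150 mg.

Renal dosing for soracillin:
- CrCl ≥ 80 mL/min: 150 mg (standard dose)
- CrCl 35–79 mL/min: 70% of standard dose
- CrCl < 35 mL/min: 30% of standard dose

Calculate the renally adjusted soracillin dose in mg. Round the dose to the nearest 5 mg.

45 mg

CrCl = (140 − 29) × 43.6 / (72 × 2.48) × 0.85 = 4839.6 / 178.56 × 0.85 ≈ 23.0 mL/min
CrCl ≈ 23 mL/min → bracket < 35 mL/min.
30% of 150 mg = 45 mg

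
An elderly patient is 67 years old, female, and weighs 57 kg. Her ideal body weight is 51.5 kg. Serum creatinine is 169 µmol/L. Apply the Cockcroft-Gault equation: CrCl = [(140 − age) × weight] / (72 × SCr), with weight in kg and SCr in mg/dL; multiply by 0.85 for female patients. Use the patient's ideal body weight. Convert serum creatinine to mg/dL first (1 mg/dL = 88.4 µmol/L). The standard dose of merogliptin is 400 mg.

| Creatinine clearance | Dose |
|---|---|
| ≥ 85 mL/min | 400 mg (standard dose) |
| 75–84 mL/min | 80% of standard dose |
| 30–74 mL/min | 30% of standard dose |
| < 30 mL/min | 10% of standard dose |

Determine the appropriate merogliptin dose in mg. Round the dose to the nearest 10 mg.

40 mg

SCr = 169 / 88.4 = 1.912 mg/dL
CrCl = (140 − 67) × 51.5 / (72 × 1.912) × 0.85 = 3759.5 / 137.66 × 0.85 ≈ 23.2 mL/min
CrCl ≈ 23 mL/min → bracket < 30 mL/min.
10% of 400 mg = 40 mg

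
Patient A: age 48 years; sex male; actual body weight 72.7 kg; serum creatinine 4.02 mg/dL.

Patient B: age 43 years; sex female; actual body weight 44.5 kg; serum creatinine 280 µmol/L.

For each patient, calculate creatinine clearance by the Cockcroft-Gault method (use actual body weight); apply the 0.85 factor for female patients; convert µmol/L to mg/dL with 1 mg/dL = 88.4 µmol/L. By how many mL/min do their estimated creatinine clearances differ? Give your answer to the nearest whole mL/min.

7 mL/min

Patient A: CrCl = (140 − 48) × 72.7 / (72 × 4.02) = 6688.4 / 289.44 ≈ 23.1 mL/min
Patient B: SCr = 280 / 88.4 = 3.167 mg/dL
Patient B: CrCl = (140 − 43) × 44.5 / (72 × 3.167) × 0.85 = 4316.5 / 228.02 × 0.85 ≈ 16.1 mL/min
|23.1 − 16.1| = 7.0 mL/min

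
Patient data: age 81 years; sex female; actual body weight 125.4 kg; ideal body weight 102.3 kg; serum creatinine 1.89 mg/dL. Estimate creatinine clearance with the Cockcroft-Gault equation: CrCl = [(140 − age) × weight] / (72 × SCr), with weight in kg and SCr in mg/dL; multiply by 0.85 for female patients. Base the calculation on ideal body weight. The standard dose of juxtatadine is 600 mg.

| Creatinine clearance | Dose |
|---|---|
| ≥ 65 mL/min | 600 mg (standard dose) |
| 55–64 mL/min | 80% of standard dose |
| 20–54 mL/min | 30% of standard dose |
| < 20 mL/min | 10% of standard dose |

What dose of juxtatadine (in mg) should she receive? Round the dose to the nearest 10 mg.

180 mg

CrCl = (140 − 81) × 102.3 / (72 × 1.89) × 0.85 = 6035.7 / 136.08 × 0.85 ≈ 37.7 mL/min
CrCl ≈ 38 mL/min → bracket 20–54 mL/min.
30% of 600 mg = 180 mg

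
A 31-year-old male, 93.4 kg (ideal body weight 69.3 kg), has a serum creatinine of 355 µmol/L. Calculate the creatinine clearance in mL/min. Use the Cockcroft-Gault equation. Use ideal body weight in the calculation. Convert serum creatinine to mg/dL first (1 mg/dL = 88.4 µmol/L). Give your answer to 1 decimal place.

SCr = 355 / 88.4 = 4.016 mg/dL
CrCl = (140 − 31) × 69.3 / (72 × 4.016) = 7553.7 / 289.15 ≈ 26.1 mL/min

26.1 mL/min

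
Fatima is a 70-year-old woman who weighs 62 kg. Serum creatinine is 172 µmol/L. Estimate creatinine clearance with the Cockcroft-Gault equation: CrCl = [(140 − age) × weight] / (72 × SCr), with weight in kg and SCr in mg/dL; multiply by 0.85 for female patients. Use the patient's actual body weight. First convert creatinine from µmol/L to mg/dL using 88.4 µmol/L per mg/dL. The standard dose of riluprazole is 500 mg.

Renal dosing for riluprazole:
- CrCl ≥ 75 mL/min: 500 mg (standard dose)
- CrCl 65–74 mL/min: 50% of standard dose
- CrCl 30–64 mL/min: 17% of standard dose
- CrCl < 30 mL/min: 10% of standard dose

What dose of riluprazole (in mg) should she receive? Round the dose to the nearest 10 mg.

50 mg

SCr = 172 / 88.4 = 1.946 mg/dL
CrCl = (140 − 70) × 62 / (72 × 1.946) × 0.85 = 4340.0 / 140.11 × 0.85 ≈ 26.3 mL/min
CrCl ≈ 26 mL/min → bracket < 30 mL/min.
10% of 500 mg = 50 mg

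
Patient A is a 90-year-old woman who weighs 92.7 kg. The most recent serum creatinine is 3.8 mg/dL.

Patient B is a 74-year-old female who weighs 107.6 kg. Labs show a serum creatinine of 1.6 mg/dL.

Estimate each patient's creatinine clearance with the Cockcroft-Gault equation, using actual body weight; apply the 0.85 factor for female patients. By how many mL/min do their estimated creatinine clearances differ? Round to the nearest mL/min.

Patient A: CrCl = (140 − 90) × 92.7 / (72 × 3.8) × 0.85 = 4635.0 / 273.60 × 0.85 ≈ 14.4 mL/min
Patient B: CrCl = (140 − 74) × 107.6 / (72 × 1.6) × 0.85 = 7101.6 / 115.20 × 0.85 ≈ 52.4 mL/min
|14.4 − 52.4| = 38.0 mL/min

38 mL/min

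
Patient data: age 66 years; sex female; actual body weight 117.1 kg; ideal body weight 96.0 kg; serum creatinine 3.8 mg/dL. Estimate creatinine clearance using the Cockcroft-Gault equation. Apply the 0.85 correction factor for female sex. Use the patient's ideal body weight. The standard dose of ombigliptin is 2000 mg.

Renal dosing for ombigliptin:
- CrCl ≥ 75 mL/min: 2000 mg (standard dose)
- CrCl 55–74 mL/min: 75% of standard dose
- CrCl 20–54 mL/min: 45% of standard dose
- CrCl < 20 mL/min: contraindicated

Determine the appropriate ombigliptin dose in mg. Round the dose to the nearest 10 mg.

CrCl = (140 − 66) × 96 / (72 × 3.8) × 0.85 = 7104.0 / 273.60 × 0.85 ≈ 22.1 mL/min
CrCl ≈ 22 mL/min → bracket 20–54 mL/min.
45% of 2000 mg = 900 mg

900 mg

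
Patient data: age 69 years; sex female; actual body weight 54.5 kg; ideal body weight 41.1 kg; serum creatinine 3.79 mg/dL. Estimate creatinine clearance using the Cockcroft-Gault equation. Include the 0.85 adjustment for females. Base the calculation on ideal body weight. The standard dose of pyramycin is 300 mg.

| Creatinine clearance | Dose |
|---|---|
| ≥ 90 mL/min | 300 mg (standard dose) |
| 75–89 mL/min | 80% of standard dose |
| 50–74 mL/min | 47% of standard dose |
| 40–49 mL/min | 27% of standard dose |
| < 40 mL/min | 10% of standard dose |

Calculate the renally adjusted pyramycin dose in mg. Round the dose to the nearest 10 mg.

CrCl = (140 − 69) × 41.1 / (72 × 3.79) × 0.85 = 2918.1 / 272.88 × 0.85 ≈ 9.1 mL/min
CrCl ≈ 9 mL/min → bracket < 40 mL/min.
10% of 300 mg = 30 mg

30 mg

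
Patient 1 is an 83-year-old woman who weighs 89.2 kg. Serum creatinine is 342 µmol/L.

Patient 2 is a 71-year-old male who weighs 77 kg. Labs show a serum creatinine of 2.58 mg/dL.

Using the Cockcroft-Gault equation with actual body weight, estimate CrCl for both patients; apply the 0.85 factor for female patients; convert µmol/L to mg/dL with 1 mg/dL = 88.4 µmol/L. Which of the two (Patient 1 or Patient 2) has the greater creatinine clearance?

Patient 2

Patient 1: SCr = 342 / 88.4 = 3.869 mg/dL
Patient 1: CrCl = (140 − 83) × 89.2 / (72 × 3.869) × 0.85 = 5084.4 / 278.57 × 0.85 ≈ 15.5 mL/min
Patient 2: CrCl = (140 − 71) × 77 / (72 × 2.58) = 5313.0 / 185.76 ≈ 28.6 mL/min
15.5 vs 28.6 mL/min → Patient 2 is higher.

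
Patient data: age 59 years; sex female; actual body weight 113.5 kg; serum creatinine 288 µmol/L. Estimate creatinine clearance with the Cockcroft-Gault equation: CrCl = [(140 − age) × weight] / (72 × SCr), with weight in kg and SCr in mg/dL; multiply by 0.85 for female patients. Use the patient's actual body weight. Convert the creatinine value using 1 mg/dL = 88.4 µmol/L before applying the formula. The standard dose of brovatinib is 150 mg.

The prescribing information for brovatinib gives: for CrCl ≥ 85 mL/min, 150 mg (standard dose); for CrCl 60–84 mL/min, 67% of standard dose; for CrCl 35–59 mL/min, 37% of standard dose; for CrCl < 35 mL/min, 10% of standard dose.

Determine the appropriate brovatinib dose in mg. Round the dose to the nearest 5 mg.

15 mg

SCr = 288 / 88.4 = 3.258 mg/dL
CrCl = (140 − 59) × 113.5 / (72 × 3.258) × 0.85 = 9193.5 / 234.58 × 0.85 ≈ 33.3 mL/min
CrCl ≈ 33 mL/min → bracket < 35 mL/min.
10% of 150 mg = 15 mg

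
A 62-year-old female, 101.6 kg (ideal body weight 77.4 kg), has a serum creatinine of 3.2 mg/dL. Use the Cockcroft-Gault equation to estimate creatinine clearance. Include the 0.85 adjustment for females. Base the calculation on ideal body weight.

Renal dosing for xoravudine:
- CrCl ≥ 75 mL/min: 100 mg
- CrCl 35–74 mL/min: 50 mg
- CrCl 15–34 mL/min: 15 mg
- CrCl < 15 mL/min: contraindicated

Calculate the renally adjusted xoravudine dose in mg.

15 mg

CrCl = (140 − 62) × 77.4 / (72 × 3.2) × 0.85 = 6037.2 / 230.40 × 0.85 ≈ 22.3 mL/min
CrCl ≈ 22 mL/min → bracket 15–34 mL/min.
Dose for this bracket: 15 mg.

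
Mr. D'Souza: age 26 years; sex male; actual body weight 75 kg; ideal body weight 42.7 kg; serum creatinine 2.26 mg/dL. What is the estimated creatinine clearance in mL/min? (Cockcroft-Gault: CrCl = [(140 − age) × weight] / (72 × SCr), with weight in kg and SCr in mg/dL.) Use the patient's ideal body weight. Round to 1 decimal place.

CrCl = (140 − 26) × 42.7 / (72 × 2.26) = 4867.8 / 162.72 ≈ 29.9 mL/min

29.9 mL/min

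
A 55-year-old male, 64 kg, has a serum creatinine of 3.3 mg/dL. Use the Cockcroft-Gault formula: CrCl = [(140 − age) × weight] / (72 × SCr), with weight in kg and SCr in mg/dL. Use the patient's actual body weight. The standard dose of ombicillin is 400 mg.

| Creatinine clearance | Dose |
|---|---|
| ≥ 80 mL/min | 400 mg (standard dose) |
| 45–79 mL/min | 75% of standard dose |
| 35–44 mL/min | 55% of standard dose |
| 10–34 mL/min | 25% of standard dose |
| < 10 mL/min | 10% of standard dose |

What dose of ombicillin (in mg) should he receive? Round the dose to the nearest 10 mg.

100 mg

CrCl = (140 − 55) × 64 / (72 × 3.3) = 5440.0 / 237.60 ≈ 22.9 mL/min
CrCl ≈ 23 mL/min → bracket 10–34 mL/min.
25% of 400 mg = 100 mg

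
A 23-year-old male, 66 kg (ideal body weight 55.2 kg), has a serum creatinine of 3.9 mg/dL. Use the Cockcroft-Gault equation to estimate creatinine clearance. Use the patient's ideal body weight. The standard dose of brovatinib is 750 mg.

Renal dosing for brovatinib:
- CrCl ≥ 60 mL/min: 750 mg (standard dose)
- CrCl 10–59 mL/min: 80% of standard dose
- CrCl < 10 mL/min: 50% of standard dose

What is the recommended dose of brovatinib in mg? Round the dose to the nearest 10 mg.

CrCl = (140 − 23) × 55.2 / (72 × 3.9) = 6458.4 / 280.80 ≈ 23.0 mL/min
CrCl ≈ 23 mL/min → bracket 10–59 mL/min.
80% of 750 mg = 600 mg

600 mg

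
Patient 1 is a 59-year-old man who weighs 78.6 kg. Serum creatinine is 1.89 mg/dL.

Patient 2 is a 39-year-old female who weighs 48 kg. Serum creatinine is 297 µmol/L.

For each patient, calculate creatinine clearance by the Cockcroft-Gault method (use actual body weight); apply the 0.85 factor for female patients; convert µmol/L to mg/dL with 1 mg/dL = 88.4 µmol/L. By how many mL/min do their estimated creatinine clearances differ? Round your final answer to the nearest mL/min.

Patient 1: CrCl = (140 − 59) × 78.6 / (72 × 1.89) = 6366.6 / 136.08 ≈ 46.8 mL/min
Patient 2: SCr = 297 / 88.4 = 3.36 mg/dL
Patient 2: CrCl = (140 − 39) × 48 / (72 × 3.36) × 0.85 = 4848.0 / 241.92 × 0.85 ≈ 17.0 mL/min
|46.8 − 17.0| = 29.8 mL/min

30 mL/min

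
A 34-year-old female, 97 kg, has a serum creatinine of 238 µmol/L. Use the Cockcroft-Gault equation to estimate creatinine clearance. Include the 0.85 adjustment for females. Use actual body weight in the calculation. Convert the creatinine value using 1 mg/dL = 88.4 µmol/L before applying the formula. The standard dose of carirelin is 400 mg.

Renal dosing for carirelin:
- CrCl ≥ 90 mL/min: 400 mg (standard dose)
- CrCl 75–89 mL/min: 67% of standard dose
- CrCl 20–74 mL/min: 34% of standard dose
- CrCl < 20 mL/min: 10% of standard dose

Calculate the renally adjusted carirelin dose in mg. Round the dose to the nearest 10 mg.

140 mg

SCr = 238 / 88.4 = 2.692 mg/dL
CrCl = (140 − 34) × 97 / (72 × 2.692) × 0.85 = 10282.0 / 193.82 × 0.85 ≈ 45.1 mL/min
CrCl ≈ 45 mL/min → bracket 20–74 mL/min.
34% of 400 mg = 136 mg → 140 mg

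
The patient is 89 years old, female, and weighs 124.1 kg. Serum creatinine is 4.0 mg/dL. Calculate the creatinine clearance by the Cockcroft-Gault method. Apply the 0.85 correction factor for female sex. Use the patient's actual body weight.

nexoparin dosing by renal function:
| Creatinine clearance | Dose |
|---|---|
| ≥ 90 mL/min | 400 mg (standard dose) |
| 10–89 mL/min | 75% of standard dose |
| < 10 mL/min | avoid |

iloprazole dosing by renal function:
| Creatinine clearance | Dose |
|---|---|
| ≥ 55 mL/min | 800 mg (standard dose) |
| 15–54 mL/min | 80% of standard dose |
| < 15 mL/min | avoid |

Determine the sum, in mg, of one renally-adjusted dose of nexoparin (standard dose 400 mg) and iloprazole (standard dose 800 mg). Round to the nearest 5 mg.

940 mg

CrCl = (140 − 89) × 124.1 / (72 × 4) × 0.85 = 6329.1 / 288.00 × 0.85 ≈ 18.7 mL/min
CrCl ≈ 19 mL/min.
nexoparin: 10–89 mL/min → 75% of 400 mg = 300 mg.
iloprazole: 15–54 mL/min → 80% of 800 mg = 640 mg.
Total = 300 + 640 = 940 mg.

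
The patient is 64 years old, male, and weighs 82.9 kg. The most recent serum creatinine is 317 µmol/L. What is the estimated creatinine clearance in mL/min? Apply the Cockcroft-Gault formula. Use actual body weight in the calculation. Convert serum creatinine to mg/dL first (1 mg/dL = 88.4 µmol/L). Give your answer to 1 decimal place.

24.4 mL/min

SCr = 317 / 88.4 = 3.586 mg/dL
CrCl = (140 − 64) × 82.9 / (72 × 3.586) = 6300.4 / 258.19 ≈ 24.4 mL/min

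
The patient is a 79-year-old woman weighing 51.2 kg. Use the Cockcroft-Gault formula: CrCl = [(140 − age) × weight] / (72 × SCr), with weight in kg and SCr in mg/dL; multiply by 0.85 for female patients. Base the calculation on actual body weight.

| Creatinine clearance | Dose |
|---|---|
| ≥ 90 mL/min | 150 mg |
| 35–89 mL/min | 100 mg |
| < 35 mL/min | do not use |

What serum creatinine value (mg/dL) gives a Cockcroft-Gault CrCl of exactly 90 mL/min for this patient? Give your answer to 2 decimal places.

0.41 mg/dL

Standard dose requires CrCl ≥ 90 mL/min.
Set (140 − 79) × 51.2 × 0.85 / (72 × SCr) = 90
SCr = (140 − 79) × 51.2 × 0.85 / (72 × 90) = 0.410 mg/dL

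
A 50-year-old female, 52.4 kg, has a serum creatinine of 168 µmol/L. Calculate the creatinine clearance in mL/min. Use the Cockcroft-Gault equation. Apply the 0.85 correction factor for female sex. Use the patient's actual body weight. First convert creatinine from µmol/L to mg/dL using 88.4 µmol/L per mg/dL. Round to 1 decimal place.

29.3 mL/min

SCr = 168 / 88.4 = 1.9 mg/dL
CrCl = (140 − 50) × 52.4 / (72 × 1.9) × 0.85 = 4716.0 / 136.80 × 0.85 ≈ 29.3 mL/min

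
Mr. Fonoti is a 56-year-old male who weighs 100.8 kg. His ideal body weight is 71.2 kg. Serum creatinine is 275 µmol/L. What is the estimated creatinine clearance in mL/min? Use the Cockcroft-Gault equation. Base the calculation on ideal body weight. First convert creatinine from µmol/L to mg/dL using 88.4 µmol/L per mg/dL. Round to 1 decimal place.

SCr = 275 / 88.4 = 3.111 mg/dL
CrCl = (140 − 56) × 71.2 / (72 × 3.111) = 5980.8 / 223.99 ≈ 26.7 mL/min

26.7 mL/min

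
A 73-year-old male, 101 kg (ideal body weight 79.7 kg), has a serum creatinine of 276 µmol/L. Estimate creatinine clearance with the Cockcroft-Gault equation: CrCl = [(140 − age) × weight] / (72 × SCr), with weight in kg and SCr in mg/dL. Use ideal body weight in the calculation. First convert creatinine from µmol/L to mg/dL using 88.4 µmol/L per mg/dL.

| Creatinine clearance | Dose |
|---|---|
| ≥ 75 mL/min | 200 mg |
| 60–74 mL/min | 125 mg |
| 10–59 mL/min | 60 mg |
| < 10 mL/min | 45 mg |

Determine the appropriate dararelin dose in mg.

SCr = 276 / 88.4 = 3.122 mg/dL
CrCl = (140 − 73) × 79.7 / (72 × 3.122) = 5339.9 / 224.78 ≈ 23.8 mL/min
CrCl ≈ 24 mL/min → bracket 10–59 mL/min.
Dose for this bracket: 60 mg.

60 mg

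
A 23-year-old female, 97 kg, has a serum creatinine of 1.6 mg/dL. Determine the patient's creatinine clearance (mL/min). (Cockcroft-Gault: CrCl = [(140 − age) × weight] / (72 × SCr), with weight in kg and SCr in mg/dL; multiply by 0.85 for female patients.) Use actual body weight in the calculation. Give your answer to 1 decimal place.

CrCl = (140 − 23) × 97 / (72 × 1.6) × 0.85 = 11349.0 / 115.20 × 0.85 ≈ 83.7 mL/min

83.7 mL/min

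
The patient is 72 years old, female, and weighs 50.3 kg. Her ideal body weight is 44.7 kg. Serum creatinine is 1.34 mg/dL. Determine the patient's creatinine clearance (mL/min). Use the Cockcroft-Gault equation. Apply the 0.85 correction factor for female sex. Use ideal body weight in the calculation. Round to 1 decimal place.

CrCl = (140 − 72) × 44.7 / (72 × 1.34) × 0.85 = 3039.6 / 96.48 × 0.85 ≈ 26.8 mL/min

26.8 mL/min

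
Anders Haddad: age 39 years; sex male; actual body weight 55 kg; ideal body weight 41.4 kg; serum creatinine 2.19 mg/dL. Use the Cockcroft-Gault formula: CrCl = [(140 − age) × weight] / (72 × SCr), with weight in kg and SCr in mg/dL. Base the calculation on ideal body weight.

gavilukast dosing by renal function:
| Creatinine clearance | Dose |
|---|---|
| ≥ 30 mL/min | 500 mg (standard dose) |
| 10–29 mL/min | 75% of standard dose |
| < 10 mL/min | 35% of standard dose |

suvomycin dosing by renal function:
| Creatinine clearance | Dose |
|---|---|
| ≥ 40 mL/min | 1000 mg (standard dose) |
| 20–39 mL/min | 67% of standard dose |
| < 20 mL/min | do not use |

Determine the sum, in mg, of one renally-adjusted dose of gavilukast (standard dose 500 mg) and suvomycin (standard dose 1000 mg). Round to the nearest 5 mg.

CrCl = (140 − 39) × 41.4 / (72 × 2.19) = 4181.4 / 157.68 ≈ 26.5 mL/min
CrCl ≈ 27 mL/min.
gavilukast: 10–29 mL/min → 75% of 500 mg = 375 mg.
suvomycin: 20–39 mL/min → 67% of 1000 mg = 670 mg.
Total = 375 + 670 = 1045 mg.

1045 mg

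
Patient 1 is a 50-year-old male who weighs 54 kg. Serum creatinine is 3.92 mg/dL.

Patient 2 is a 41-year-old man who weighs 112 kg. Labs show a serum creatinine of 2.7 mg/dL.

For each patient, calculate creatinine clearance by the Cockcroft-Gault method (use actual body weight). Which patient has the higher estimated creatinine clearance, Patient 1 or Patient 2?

Patient 1: CrCl = (140 − 50) × 54 / (72 × 3.92) = 4860.0 / 282.24 ≈ 17.2 mL/min
Patient 2: CrCl = (140 − 41) × 112 / (72 × 2.7) = 11088.0 / 194.40 ≈ 57.0 mL/min
17.2 vs 57.0 mL/min → Patient 2 is higher.

Patient 2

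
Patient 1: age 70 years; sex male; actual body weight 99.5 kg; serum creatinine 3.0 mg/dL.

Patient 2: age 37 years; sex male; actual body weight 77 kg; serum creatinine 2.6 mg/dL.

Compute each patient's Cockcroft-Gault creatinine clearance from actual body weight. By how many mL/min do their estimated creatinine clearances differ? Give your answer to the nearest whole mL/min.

10 mL/min

Patient 1: CrCl = (140 − 70) × 99.5 / (72 × 3) = 6965.0 / 216.00 ≈ 32.2 mL/min
Patient 2: CrCl = (140 − 37) × 77 / (72 × 2.6) = 7931.0 / 187.20 ≈ 42.4 mL/min
|32.2 − 42.4| = 10.2 mL/min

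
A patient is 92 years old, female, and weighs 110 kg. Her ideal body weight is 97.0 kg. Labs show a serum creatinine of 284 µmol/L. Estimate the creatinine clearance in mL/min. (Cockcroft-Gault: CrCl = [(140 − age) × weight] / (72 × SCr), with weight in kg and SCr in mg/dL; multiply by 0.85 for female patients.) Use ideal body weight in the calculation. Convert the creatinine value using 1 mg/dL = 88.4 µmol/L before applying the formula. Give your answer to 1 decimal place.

17.1 mL/min

SCr = 284 / 88.4 = 3.213 mg/dL
CrCl = (140 − 92) × 97 / (72 × 3.213) × 0.85 = 4656.0 / 231.34 × 0.85 ≈ 17.1 mL/min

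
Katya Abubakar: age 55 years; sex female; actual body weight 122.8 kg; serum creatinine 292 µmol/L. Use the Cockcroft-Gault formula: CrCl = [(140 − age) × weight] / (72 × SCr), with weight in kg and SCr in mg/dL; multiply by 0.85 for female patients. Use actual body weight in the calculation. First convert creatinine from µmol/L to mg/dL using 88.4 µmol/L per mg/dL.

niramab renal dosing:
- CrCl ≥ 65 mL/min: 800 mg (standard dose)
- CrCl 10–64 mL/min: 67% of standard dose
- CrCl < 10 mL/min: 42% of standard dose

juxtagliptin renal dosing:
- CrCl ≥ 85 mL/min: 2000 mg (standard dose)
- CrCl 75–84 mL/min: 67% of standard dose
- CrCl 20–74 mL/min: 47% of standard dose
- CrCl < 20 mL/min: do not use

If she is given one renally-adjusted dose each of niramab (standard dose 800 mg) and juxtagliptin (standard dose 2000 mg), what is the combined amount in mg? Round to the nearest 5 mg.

1475 mg

SCr = 292 / 88.4 = 3.303 mg/dL
CrCl = (140 − 55) × 122.8 / (72 × 3.303) × 0.85 = 10438.0 / 237.82 × 0.85 ≈ 37.3 mL/min
CrCl ≈ 37 mL/min.
niramab: 10–64 mL/min → 67% of 800 mg = 536 mg.
juxtagliptin: 20–74 mL/min → 47% of 2000 mg = 940 mg.
Total = 536 + 940 = 1476 mg.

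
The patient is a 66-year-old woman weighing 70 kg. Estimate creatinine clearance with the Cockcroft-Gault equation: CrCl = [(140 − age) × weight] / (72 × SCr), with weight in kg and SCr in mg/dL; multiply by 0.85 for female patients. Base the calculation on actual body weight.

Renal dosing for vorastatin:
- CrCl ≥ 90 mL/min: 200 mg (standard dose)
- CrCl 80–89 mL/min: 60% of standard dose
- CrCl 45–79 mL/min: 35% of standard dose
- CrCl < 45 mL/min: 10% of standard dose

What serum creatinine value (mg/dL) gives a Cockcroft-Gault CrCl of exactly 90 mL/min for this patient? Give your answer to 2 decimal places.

0.68 mg/dL

Standard dose requires CrCl ≥ 90 mL/min.
Set (140 − 66) × 70 × 0.85 / (72 × SCr) = 90
SCr = (140 − 66) × 70 × 0.85 / (72 × 90) = 0.679 mg/dL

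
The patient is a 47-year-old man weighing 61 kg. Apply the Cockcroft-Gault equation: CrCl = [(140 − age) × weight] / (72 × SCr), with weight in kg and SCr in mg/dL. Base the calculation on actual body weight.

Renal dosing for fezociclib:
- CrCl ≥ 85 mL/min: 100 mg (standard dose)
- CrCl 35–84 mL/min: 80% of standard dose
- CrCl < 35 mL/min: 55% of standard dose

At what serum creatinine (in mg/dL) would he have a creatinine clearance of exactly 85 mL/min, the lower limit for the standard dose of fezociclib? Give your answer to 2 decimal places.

0.93 mg/dL

Standard dose requires CrCl ≥ 85 mL/min.
Set (140 − 47) × 61 / (72 × SCr) = 85
SCr = (140 − 47) × 61 / (72 × 85) = 0.927 mg/dL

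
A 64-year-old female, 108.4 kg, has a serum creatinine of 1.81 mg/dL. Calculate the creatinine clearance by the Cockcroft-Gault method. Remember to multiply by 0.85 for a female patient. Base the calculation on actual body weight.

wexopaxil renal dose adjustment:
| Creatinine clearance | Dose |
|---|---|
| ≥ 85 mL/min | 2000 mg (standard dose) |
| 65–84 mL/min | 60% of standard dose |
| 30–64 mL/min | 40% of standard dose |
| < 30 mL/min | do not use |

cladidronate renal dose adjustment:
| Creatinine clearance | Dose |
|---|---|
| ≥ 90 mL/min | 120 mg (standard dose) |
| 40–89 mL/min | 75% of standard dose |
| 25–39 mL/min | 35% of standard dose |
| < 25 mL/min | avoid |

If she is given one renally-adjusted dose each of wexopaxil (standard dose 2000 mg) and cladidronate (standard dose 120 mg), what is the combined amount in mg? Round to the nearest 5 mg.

890 mg

CrCl = (140 − 64) × 108.4 / (72 × 1.81) × 0.85 = 8238.4 / 130.32 × 0.85 ≈ 53.7 mL/min
CrCl ≈ 54 mL/min.
wexopaxil: 30–64 mL/min → 40% of 2000 mg = 800 mg.
cladidronate: 40–89 mL/min → 75% of 120 mg = 90 mg.
Total = 800 + 90 = 890 mg.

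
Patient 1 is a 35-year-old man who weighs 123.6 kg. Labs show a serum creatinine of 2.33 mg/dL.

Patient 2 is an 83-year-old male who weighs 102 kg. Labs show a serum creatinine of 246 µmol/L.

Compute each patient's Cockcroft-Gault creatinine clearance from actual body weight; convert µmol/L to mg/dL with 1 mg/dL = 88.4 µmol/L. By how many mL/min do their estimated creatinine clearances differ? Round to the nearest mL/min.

Patient 1: CrCl = (140 − 35) × 123.6 / (72 × 2.33) = 12978.0 / 167.76 ≈ 77.4 mL/min
Patient 2: SCr = 246 / 88.4 = 2.783 mg/dL
Patient 2: CrCl = (140 − 83) × 102 / (72 × 2.783) = 5814.0 / 200.38 ≈ 29.0 mL/min
|77.4 − 29.0| = 48.4 mL/min

48 mL/min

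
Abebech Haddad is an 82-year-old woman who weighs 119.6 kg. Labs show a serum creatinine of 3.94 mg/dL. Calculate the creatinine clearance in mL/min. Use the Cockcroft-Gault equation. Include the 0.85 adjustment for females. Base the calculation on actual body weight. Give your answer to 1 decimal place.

CrCl = (140 − 82) × 119.6 / (72 × 3.94) × 0.85 = 6936.8 / 283.68 × 0.85 ≈ 20.8 mL/min

20.8 mL/min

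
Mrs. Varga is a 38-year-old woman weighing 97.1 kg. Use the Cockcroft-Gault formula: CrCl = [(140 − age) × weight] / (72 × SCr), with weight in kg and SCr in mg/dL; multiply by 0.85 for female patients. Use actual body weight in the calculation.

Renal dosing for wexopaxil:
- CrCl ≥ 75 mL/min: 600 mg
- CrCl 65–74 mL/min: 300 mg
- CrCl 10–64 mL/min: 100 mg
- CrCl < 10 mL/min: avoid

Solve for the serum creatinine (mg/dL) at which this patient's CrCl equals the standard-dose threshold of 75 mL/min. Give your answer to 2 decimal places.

Standard dose requires CrCl ≥ 75 mL/min.
Set (140 − 38) × 97.1 × 0.85 / (72 × SCr) = 75
SCr = (140 − 38) × 97.1 × 0.85 / (72 × 75) = 1.559 mg/dL

1.56 mg/dL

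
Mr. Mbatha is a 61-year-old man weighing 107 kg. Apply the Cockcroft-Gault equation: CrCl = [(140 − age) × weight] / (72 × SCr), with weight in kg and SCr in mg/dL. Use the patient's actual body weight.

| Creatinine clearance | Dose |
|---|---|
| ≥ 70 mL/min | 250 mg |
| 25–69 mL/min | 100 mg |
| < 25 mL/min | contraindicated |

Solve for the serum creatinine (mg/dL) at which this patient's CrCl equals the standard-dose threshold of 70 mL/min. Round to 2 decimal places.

1.68 mg/dL

Standard dose requires CrCl ≥ 70 mL/min.
Set (140 − 61) × 107 / (72 × SCr) = 70
SCr = (140 − 61) × 107 / (72 × 70) = 1.677 mg/dL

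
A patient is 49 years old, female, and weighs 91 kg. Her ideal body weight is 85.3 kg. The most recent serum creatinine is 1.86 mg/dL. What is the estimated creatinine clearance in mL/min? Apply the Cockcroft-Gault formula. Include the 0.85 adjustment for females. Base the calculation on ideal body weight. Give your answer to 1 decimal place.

49.3 mL/min

CrCl = (140 − 49) × 85.3 / (72 × 1.86) × 0.85 = 7762.3 / 133.92 × 0.85 ≈ 49.3 mL/min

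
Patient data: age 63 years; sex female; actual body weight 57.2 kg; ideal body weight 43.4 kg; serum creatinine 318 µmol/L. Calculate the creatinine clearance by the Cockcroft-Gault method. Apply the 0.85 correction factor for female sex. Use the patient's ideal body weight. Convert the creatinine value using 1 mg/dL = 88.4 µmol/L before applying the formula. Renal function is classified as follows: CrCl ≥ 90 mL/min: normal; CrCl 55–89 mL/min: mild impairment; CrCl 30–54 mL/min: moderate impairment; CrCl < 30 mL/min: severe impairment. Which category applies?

SCr = 318 / 88.4 = 3.597 mg/dL
CrCl = (140 − 63) × 43.4 / (72 × 3.597) × 0.85 = 3341.8 / 258.98 × 0.85 ≈ 11.0 mL/min
11 mL/min falls in the 'severe impairment' range.

severe impairment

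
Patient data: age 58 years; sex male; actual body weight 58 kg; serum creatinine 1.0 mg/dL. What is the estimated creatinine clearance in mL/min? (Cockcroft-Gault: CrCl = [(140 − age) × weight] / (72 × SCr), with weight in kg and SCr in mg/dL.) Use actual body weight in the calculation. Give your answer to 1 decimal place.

66.1 mL/min

CrCl = (140 − 58) × 58 / (72 × 1) = 4756.0 / 72.00 ≈ 66.1 mL/min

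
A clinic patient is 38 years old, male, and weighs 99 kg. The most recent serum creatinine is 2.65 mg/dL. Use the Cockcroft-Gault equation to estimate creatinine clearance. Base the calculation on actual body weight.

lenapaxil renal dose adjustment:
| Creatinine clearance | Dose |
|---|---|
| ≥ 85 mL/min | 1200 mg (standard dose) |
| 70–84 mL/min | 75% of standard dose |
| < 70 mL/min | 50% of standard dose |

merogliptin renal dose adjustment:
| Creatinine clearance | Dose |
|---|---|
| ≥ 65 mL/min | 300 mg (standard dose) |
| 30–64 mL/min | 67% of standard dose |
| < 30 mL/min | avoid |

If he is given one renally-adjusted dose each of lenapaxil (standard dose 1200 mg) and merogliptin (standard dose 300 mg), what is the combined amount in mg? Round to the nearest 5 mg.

800 mg

CrCl = (140 − 38) × 99 / (72 × 2.65) = 10098.0 / 190.80 ≈ 52.9 mL/min
CrCl ≈ 53 mL/min.
lenapaxil: < 70 mL/min → 50% of 1200 mg = 600 mg.
merogliptin: 30–64 mL/min → 67% of 300 mg = 201 mg.
Total = 600 + 201 = 801 mg.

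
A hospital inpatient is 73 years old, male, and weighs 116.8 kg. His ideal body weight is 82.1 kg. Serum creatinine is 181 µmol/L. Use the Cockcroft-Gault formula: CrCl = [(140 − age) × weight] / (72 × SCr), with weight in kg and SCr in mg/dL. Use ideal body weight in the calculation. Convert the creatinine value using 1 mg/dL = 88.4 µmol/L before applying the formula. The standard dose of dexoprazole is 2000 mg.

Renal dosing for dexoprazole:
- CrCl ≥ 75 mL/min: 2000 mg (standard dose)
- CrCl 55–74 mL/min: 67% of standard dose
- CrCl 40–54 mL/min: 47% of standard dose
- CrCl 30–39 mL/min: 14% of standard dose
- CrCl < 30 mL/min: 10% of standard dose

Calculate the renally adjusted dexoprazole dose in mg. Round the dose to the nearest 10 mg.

280 mg

SCr = 181 / 88.4 = 2.048 mg/dL
CrCl = (140 − 73) × 82.1 / (72 × 2.048) = 5500.7 / 147.46 ≈ 37.3 mL/min
CrCl ≈ 37 mL/min → bracket 30–39 mL/min.
14% of 2000 mg = 280 mg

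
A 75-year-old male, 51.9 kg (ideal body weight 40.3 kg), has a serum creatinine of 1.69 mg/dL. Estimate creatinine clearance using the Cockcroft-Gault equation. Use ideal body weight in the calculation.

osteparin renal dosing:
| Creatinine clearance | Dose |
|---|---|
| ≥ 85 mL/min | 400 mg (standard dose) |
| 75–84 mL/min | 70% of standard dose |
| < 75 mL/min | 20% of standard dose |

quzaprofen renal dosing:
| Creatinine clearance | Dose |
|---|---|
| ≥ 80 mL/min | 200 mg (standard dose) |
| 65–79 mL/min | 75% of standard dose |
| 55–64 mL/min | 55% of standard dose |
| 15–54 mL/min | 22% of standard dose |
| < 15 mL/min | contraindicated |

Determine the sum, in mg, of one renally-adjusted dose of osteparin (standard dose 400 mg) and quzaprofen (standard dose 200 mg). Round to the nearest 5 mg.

CrCl = (140 − 75) × 40.3 / (72 × 1.69) = 2619.5 / 121.68 ≈ 21.5 mL/min
CrCl ≈ 22 mL/min.
osteparin: < 75 mL/min → 20% of 400 mg = 80 mg.
quzaprofen: 15–54 mL/min → 22% of 200 mg = 44 mg.
Total = 80 + 44 = 124 mg.

125 mg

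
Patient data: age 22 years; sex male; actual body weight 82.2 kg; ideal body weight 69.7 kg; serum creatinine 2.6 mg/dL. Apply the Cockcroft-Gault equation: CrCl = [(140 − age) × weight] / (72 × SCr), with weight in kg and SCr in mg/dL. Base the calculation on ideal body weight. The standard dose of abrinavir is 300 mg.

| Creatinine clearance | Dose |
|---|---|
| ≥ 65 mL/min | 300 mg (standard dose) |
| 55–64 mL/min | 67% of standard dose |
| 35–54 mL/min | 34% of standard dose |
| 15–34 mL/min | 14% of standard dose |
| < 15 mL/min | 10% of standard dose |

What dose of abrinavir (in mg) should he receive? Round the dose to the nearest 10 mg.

100 mg

CrCl = (140 − 22) × 69.7 / (72 × 2.6) = 8224.6 / 187.20 ≈ 43.9 mL/min
CrCl ≈ 44 mL/min → bracket 35–54 mL/min.
34% of 300 mg = 102 mg → 100 mg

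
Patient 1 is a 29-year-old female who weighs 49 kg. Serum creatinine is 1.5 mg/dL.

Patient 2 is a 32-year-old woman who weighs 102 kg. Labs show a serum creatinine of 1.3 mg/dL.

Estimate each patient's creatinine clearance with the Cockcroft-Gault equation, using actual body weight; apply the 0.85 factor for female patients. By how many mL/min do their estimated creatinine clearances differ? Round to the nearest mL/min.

57 mL/min

Patient 1: CrCl = (140 − 29) × 49 / (72 × 1.5) × 0.85 = 5439.0 / 108.00 × 0.85 ≈ 42.8 mL/min
Patient 2: CrCl = (140 − 32) × 102 / (72 × 1.3) × 0.85 = 11016.0 / 93.60 × 0.85 ≈ 100.0 mL/min
|42.8 − 100.0| = 57.2 mL/min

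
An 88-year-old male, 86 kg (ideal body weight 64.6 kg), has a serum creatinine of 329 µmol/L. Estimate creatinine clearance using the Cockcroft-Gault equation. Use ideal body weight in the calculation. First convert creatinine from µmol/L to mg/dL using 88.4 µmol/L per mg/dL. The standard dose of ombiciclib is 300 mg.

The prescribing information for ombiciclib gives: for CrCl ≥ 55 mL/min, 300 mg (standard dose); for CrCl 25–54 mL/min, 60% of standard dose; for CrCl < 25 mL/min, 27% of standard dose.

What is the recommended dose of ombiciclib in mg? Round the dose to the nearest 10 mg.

80 mg

SCr = 329 / 88.4 = 3.722 mg/dL
CrCl = (140 − 88) × 64.6 / (72 × 3.722) = 3359.2 / 267.98 ≈ 12.5 mL/min
CrCl ≈ 13 mL/min → bracket < 25 mL/min.
27% of 300 mg = 81 mg → 80 mg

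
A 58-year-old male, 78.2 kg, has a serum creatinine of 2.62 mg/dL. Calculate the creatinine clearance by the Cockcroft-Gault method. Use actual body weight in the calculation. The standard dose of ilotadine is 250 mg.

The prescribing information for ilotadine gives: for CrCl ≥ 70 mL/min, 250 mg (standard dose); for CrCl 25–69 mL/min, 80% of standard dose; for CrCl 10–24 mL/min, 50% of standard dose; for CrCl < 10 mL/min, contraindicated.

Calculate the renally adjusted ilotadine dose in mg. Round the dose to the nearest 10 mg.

CrCl = (140 − 58) × 78.2 / (72 × 2.62) = 6412.4 / 188.64 ≈ 34.0 mL/min
CrCl ≈ 34 mL/min → bracket 25–69 mL/min.
80% of 250 mg = 200 mg

200 mg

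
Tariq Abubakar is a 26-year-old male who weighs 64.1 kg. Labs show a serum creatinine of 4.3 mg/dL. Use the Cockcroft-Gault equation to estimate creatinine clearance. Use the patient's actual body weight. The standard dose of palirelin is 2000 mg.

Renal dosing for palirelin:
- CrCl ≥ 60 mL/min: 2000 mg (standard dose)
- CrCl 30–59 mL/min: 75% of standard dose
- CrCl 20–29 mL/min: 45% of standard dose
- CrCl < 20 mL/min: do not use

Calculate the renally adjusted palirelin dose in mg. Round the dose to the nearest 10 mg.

900 mg

CrCl = (140 − 26) × 64.1 / (72 × 4.3) = 7307.4 / 309.60 ≈ 23.6 mL/min
CrCl ≈ 24 mL/min → bracket 20–29 mL/min.
45% of 2000 mg = 900 mg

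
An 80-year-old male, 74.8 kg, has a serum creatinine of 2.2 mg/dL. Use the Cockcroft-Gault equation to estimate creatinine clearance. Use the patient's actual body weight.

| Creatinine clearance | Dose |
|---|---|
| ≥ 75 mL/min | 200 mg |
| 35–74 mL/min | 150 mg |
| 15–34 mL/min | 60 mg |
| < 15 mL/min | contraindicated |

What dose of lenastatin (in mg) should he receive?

60 mg

CrCl = (140 − 80) × 74.8 / (72 × 2.2) = 4488.0 / 158.40 ≈ 28.3 mL/min
CrCl ≈ 28 mL/min → bracket 15–34 mL/min.
Dose for this bracket: 60 mg.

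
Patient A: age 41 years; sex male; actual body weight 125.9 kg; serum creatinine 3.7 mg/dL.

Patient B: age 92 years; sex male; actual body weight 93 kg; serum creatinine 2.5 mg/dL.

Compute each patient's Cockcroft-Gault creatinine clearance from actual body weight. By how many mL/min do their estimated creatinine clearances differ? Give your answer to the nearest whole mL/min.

22 mL/min

Patient A: CrCl = (140 − 41) × 125.9 / (72 × 3.7) = 12464.1 / 266.40 ≈ 46.8 mL/min
Patient B: CrCl = (140 − 92) × 93 / (72 × 2.5) = 4464.0 / 180.00 ≈ 24.8 mL/min
|46.8 − 24.8| = 22.0 mL/min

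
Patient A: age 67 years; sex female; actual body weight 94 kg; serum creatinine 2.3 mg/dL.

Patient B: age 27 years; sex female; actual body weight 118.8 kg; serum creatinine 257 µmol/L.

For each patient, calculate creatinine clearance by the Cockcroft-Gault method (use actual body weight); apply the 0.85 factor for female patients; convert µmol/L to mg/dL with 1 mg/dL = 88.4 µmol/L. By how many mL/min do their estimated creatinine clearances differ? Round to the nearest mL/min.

Patient A: CrCl = (140 − 67) × 94 / (72 × 2.3) × 0.85 = 6862.0 / 165.60 × 0.85 ≈ 35.2 mL/min
Patient B: SCr = 257 / 88.4 = 2.907 mg/dL
Patient B: CrCl = (140 − 27) × 118.8 / (72 × 2.907) × 0.85 = 13424.4 / 209.30 × 0.85 ≈ 54.5 mL/min
|35.2 − 54.5| = 19.3 mL/min

19 mL/min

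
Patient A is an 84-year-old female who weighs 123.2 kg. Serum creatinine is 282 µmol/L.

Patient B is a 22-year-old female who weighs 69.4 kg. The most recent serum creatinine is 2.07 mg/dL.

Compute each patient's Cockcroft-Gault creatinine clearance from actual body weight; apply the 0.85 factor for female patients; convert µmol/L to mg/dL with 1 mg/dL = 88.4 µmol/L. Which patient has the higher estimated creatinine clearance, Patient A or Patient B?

Patient B

Patient A: SCr = 282 / 88.4 = 3.19 mg/dL
Patient A: CrCl = (140 − 84) × 123.2 / (72 × 3.19) × 0.85 = 6899.2 / 229.68 × 0.85 ≈ 25.5 mL/min
Patient B: CrCl = (140 − 22) × 69.4 / (72 × 2.07) × 0.85 = 8189.2 / 149.04 × 0.85 ≈ 46.7 mL/min
25.5 vs 46.7 mL/min → Patient B is higher.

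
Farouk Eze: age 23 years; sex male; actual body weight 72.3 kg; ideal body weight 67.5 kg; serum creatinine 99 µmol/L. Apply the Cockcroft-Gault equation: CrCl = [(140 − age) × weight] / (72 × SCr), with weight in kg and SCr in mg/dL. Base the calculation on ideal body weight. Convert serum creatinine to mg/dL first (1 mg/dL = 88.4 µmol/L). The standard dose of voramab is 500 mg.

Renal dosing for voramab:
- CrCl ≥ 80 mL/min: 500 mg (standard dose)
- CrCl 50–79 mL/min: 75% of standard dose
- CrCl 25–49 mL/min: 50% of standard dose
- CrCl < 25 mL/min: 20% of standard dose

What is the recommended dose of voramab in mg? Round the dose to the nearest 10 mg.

500 mg

SCr = 99 / 88.4 = 1.12 mg/dL
CrCl = (140 − 23) × 67.5 / (72 × 1.12) = 7897.5 / 80.64 ≈ 97.9 mL/min
CrCl ≈ 98 mL/min → bracket ≥ 80 mL/min.
100% of 500 mg = 500 mg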